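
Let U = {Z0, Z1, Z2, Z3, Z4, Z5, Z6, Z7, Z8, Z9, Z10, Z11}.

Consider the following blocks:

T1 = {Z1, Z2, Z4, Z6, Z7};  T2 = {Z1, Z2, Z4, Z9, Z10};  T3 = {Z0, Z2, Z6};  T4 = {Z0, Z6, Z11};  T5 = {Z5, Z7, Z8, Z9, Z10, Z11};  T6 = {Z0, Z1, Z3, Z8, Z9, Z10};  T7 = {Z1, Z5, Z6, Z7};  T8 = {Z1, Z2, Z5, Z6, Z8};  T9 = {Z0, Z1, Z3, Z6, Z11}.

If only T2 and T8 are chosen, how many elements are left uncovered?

4

Union of T2, T8 = {Z1, Z2, Z4, Z5, Z6, Z8, Z9, Z10}.
Not covered: Z0, Z3, Z7, Z11 — 4 elements.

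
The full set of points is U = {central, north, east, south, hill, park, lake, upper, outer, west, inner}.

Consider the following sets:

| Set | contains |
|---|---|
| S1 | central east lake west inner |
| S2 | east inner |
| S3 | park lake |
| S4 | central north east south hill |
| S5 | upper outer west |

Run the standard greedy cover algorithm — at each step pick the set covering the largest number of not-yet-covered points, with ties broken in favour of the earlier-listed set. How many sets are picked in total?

4

Greedy: pick S1 (covers 5 new) → pick S4 (covers 3 new) → pick S5 (covers 2 new) → pick S3 (covers 1 new). Total picks: 4.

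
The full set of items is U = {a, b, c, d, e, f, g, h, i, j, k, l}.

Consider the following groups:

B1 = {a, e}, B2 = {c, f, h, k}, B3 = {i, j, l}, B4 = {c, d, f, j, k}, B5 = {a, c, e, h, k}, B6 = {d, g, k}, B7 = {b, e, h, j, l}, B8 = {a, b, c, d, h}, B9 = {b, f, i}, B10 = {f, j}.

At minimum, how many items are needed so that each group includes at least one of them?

4

The 4 items {b, e, j, k} hit every group.
No choice of 3 items meets every group, so 4 is the minimum.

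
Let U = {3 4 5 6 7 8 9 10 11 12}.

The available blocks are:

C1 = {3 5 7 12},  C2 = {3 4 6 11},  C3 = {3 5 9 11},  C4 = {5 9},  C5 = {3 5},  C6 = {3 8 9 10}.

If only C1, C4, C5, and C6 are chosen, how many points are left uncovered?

3

Union of C1, C4, C5, C6 = {3, 5, 7, 8, 9, 10, 12}.
Not covered: 4, 6, 11 — 3 points.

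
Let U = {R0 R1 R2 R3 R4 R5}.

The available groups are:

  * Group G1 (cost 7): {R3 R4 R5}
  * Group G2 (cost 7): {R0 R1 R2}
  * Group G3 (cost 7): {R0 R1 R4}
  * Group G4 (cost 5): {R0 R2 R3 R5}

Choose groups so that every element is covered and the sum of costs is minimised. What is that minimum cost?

12

G3, G4 together cover every element (G3 ∪ G4 = {R0, R1, R2, R3, R4, R5}); total cost 7 + 5 = 12.
No covering selection has total cost below 12.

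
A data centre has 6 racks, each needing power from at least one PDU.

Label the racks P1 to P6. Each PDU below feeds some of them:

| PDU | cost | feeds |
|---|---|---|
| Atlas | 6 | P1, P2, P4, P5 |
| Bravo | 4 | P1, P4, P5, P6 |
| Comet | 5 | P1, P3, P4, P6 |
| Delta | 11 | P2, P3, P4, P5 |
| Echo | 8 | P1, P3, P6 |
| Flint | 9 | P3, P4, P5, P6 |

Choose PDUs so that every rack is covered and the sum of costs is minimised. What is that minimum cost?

11

Atlas, Comet together cover every rack (Atlas ∪ Comet = {P1, P2, P3, P4, P5, P6}); total cost 6 + 5 = 11.
The greedy pick Bravo, Comet, Atlas costs 15; no covering selection beats 11.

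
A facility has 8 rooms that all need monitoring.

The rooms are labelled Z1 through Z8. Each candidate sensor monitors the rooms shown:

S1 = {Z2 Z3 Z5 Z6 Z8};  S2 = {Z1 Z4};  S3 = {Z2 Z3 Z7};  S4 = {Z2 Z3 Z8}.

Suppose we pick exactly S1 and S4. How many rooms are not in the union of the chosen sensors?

Union of S1, S4 = {Z2, Z3, Z5, Z6, Z8}.
Not covered: Z1, Z4, Z7 — 3 rooms.

3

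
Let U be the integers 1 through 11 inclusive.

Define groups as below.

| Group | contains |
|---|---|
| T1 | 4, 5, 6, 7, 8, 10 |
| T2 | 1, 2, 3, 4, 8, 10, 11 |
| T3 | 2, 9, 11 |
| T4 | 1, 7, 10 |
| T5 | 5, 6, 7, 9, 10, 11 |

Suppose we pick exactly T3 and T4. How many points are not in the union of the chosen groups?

Union of T3, T4 = {1, 2, 7, 9, 10, 11}.
Not covered: 3, 4, 5, 6, 8 — 5 points.

5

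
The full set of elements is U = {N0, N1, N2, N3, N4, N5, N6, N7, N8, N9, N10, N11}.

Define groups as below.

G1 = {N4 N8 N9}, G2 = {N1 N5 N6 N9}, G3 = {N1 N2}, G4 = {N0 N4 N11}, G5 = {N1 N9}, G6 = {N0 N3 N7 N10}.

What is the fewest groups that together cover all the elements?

G1, G2, G3, G4, and G6 cover everything between them: the union {N0, N1, N2, N3, N4, N5, N6, N7, N8, N9, N10, N11} is all of U.
No 4 of the 6 groups cover everything (all 15 combinations miss at least one element), so 5 is optimal.

5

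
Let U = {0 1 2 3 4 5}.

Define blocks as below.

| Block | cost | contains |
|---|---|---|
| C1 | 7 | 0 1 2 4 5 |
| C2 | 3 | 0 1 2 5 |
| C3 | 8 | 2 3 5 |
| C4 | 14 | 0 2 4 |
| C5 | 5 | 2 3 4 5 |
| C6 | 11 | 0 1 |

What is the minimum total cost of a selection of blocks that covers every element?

C2, C5 together cover every element (C2 ∪ C5 = {0, 1, 2, 3, 4, 5}); total cost 3 + 5 = 8.
No covering selection has total cost below 8.

8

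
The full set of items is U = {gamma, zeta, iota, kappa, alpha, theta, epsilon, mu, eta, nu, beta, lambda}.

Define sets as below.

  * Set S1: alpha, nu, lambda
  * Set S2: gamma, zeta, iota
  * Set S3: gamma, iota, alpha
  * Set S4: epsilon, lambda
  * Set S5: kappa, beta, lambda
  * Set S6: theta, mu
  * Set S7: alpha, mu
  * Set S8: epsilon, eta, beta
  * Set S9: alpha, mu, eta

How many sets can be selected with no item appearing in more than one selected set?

S1, S2, S6, S8 are pairwise disjoint (S1={alpha,nu,lambda}; S2={gamma,zeta,iota}; S6={theta,mu}; S8={epsilon,eta,beta}).
Every remaining set overlaps one of these, and no 5 of the listed sets are pairwise disjoint, so 4 is the maximum.

4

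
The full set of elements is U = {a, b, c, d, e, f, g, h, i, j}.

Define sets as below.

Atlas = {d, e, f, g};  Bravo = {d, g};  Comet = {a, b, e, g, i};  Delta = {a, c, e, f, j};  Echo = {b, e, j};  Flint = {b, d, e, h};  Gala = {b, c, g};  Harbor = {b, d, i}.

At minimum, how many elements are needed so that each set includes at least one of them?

3

T = {b, f, g} meets every set (each contains at least one member of T), and |T| = 3.
No choice of 2 elements meets every set, so 3 is the minimum.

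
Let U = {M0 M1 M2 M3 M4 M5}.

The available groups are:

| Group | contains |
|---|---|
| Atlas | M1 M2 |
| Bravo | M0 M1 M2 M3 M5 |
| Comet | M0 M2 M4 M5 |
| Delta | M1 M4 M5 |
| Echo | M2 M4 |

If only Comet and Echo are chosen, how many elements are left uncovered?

Union of Comet, Echo = {M0, M2, M4, M5}.
Not covered: M1, M3 — 2 elements.

2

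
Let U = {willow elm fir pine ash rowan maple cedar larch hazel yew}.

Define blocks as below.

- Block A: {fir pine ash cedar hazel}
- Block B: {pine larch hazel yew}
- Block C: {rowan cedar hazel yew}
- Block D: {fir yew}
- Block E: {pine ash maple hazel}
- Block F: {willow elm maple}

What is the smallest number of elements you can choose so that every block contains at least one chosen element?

3

H = {willow, fir, hazel} meets every block (each contains at least one member of H), and |H| = 3.
No choice of 2 elements meets every block, so 3 is the minimum.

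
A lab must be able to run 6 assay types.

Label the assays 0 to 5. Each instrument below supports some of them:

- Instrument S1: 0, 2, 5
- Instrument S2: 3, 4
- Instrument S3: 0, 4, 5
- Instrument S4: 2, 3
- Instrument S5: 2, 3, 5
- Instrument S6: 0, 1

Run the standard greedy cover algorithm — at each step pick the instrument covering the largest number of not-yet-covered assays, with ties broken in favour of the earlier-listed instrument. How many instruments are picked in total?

3

Greedy: pick S1 (covers 3 new) → pick S2 (covers 2 new) → pick S6 (covers 1 new). Total picks: 3.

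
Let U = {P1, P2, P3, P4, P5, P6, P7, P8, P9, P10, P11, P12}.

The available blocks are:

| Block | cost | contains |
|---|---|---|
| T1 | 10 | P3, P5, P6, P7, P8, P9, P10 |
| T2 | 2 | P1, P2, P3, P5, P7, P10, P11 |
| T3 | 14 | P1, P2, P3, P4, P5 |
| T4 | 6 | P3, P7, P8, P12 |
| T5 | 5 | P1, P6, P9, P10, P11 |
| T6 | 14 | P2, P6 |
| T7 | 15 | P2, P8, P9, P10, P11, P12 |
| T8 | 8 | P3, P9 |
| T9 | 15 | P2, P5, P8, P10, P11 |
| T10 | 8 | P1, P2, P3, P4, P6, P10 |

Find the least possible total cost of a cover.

T2, T4, T5, T10 together cover every element (T2 ∪ T4 ∪ T5 ∪ T10 = {P1, P2, P3, P4, P5, P6, P7, P8, P9, P10, P11, P12}); total cost 2 + 6 + 5 + 8 = 21.
No covering selection has total cost below 21.

21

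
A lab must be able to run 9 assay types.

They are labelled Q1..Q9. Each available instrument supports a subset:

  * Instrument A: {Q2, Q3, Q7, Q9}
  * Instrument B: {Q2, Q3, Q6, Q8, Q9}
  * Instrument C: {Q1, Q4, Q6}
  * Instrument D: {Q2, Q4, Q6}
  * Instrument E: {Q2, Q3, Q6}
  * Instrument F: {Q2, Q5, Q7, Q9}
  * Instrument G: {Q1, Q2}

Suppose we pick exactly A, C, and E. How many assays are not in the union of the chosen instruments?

Union of A, C, E = {Q1, Q2, Q3, Q4, Q6, Q7, Q9}.
Not covered: Q5, Q8 — 2 assays.

2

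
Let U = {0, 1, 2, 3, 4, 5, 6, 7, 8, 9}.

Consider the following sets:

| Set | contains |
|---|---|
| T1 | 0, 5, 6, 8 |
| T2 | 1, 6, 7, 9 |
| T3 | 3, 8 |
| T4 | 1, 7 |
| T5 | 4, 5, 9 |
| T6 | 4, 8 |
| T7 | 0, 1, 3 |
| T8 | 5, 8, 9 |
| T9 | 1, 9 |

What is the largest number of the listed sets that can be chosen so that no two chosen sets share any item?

3

T3, T4, T5 are pairwise disjoint (T3={3,8}; T4={1,7}; T5={4,5,9}).
Every remaining set overlaps one of these, and no 4 of the listed sets are pairwise disjoint, so 3 is the maximum.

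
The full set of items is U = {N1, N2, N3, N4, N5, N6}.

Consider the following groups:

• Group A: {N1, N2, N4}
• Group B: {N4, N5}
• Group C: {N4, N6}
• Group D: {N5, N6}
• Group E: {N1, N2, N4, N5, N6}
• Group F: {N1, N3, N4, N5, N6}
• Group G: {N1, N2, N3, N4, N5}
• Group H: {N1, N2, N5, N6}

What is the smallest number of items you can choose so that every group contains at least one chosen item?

2

Take T = {N4, N5}. Each listed group contains at least one of these, so T is a hitting set of size 2.
The groups A, D are pairwise disjoint, so any hitting set needs a separate item for each — at least 2. Hence 2 is optimal.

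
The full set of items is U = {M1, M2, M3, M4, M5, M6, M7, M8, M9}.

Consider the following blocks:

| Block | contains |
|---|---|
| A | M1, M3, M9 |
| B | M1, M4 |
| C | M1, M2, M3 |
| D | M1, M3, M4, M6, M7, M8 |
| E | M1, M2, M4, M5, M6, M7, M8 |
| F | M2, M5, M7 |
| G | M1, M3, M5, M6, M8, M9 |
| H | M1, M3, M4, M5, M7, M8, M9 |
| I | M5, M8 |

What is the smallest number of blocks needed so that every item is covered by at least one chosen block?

E and G together: E ∪ G = {M1, M2, M3, M4, M5, M6, M7, M8, M9} — every item is covered.
No single block has all 9 items (the largest, E, has 7), so 2 is optimal.

2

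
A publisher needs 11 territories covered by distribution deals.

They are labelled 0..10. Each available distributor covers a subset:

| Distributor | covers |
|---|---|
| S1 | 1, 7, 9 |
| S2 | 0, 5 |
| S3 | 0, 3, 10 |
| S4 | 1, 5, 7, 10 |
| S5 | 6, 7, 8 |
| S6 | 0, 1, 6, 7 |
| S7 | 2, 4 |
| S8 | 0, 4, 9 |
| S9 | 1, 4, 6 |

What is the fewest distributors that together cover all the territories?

S3 and S4 and S5 and S7 and S8 together: S3 ∪ S4 ∪ S5 ∪ S7 ∪ S8 = {0, 1, 2, 3, 4, 5, 6, 7, 8, 9, 10} — every territory is covered.
No 4 of the 9 distributors cover everything (all 126 combinations miss at least one territory), so 5 is optimal.

5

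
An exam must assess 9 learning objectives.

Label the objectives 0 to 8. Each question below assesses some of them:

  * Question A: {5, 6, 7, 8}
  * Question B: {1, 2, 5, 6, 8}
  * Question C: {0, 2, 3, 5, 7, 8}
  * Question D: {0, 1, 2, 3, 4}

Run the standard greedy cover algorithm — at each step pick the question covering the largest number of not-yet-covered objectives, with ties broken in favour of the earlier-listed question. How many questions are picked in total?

Greedy: pick C (covers 6 new) → pick B (covers 2 new) → pick D (covers 1 new). Total picks: 3.
(The true minimum cover uses only 2 questions, so greedy is not optimal here.)

3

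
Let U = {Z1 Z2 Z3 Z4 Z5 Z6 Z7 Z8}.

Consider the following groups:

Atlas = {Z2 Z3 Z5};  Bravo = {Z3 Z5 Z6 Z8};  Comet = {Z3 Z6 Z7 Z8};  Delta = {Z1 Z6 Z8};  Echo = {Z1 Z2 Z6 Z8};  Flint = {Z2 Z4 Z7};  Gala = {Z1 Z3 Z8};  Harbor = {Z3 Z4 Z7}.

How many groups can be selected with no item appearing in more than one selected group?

2

Atlas, Delta are pairwise disjoint (Atlas={Z2,Z3,Z5}; Delta={Z1,Z6,Z8}).
Every remaining group overlaps one of these, and no 3 of the listed groups are pairwise disjoint, so 2 is the maximum.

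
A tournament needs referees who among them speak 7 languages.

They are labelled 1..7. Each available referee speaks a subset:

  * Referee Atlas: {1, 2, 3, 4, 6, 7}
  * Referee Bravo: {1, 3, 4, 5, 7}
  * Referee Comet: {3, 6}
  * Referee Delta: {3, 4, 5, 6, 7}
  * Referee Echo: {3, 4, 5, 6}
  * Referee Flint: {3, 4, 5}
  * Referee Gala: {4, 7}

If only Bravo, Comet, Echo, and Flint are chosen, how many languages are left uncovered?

1

Union of Bravo, Comet, Echo, Flint = {1, 3, 4, 5, 6, 7}.
Not covered: 2 — 1 language.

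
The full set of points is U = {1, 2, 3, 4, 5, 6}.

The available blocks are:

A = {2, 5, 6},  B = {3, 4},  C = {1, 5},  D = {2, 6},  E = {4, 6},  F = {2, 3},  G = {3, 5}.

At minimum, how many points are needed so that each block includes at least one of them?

The 3 points {1, 3, 6} hit every block.
The blocks C, E, F are pairwise disjoint, so any hitting set needs a separate point for each — at least 3. Hence 3 is optimal.

3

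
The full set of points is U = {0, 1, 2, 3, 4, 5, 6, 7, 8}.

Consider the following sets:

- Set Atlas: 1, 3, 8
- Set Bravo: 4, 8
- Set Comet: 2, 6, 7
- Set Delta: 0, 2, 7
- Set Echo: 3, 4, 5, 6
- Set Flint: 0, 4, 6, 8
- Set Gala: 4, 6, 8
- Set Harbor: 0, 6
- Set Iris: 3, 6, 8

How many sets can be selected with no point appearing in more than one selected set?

Delta, Gala are pairwise disjoint (Delta={0,2,7}; Gala={4,6,8}).
Every remaining set overlaps one of these, and no 3 of the listed sets are pairwise disjoint, so 2 is the maximum.

2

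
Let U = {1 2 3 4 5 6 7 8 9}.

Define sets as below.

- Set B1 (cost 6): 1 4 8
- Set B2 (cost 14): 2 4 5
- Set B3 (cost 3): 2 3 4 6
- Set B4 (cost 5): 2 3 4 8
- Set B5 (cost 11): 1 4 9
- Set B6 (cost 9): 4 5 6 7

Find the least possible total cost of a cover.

25

B4, B5, B6 together cover every element (B4 ∪ B5 ∪ B6 = {1, 2, 3, 4, 5, 6, 7, 8, 9}); total cost 5 + 11 + 9 = 25.
The greedy pick B3, B1, B6, B5 costs 29; no covering selection beats 25.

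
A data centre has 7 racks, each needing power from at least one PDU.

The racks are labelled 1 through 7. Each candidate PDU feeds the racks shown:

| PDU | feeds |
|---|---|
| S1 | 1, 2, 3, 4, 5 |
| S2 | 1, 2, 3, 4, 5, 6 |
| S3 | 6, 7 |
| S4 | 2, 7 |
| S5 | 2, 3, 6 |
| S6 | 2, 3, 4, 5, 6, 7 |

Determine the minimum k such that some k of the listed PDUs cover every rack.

Take {S2, S4}. Their union is {1, 2, 3, 4, 5, 6, 7}, which is all 7 racks.
No single PDU has all 7 racks (the largest, S2, has 6), so 2 is optimal.

2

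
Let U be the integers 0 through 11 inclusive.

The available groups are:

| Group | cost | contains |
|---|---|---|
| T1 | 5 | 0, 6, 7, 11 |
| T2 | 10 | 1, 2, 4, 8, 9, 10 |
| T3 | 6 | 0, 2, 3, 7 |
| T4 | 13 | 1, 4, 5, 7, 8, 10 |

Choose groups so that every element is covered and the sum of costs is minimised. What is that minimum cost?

34

T1, T2, T3, T4 together cover every element (T1 ∪ T2 ∪ T3 ∪ T4 = {0, 1, 2, 3, 4, 5, 6, 7, 8, 9, 10, 11}); total cost 5 + 10 + 6 + 13 = 34.
No covering selection has total cost below 34.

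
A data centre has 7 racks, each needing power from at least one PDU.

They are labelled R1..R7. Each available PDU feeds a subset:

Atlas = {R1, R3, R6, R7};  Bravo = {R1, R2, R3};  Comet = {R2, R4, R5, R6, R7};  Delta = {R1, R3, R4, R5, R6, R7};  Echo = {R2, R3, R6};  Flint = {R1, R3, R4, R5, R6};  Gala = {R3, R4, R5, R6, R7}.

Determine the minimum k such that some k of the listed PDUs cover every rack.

Comet and Flint together: Comet ∪ Flint = {R1, R2, R3, R4, R5, R6, R7} — every rack is covered.
No single PDU has all 7 racks (the largest, Delta, has 6), so 2 is optimal.

2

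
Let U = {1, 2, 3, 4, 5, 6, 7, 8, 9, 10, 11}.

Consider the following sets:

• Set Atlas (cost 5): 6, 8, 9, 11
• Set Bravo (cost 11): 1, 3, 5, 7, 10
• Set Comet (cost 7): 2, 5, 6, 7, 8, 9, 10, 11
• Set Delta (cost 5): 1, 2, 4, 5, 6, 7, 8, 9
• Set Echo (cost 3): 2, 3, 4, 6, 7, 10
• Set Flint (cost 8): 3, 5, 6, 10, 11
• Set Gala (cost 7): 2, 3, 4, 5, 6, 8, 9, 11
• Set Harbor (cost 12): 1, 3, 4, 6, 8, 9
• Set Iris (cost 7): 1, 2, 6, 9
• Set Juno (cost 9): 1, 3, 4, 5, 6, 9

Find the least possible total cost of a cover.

Delta, Flint together cover every point (Delta ∪ Flint = {1, 2, 3, 4, 5, 6, 7, 8, 9, 10, 11}); total cost 5 + 8 = 13.
No covering selection has total cost below 13.

13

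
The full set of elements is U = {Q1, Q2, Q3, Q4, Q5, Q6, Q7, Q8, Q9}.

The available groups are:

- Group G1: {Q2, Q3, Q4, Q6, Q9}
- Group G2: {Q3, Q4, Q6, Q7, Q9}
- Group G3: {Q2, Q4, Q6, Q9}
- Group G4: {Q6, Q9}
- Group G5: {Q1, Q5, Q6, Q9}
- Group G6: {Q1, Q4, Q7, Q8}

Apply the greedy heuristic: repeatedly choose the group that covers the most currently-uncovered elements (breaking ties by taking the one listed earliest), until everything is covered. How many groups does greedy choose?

3

Greedy: pick G1 (covers 5 new) → pick G6 (covers 3 new) → pick G5 (covers 1 new). Total picks: 3.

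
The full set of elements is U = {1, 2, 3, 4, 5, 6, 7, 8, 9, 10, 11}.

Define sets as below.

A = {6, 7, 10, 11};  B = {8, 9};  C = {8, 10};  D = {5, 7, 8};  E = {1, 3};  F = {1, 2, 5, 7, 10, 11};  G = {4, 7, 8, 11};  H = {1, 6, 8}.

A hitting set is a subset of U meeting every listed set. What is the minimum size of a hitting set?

3

T = {3, 8, 10} meets every set (each contains at least one member of T), and |T| = 3.
The sets A, B, E are pairwise disjoint, so any hitting set needs a separate element for each — at least 3. Hence 3 is optimal.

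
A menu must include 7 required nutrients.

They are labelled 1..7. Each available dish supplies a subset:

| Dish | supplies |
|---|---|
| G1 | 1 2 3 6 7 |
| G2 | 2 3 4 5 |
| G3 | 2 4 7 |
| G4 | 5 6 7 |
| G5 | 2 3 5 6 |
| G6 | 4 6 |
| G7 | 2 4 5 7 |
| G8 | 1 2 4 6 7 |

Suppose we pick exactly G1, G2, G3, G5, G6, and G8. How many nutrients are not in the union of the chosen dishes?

0

Union of G1, G2, G3, G5, G6, G8 = {1, 2, 3, 4, 5, 6, 7} — that's every nutrient, so 0 are uncovered.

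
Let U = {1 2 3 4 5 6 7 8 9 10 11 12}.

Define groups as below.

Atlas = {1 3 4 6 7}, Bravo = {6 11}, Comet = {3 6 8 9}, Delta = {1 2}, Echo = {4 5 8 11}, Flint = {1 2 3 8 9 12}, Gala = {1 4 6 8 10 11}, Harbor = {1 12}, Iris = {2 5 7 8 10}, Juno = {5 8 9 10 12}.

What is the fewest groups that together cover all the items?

3

Flint and Gala and Iris together: Flint ∪ Gala ∪ Iris = {1, 2, 3, 4, 5, 6, 7, 8, 9, 10, 11, 12} — every item is covered.
No 2 of the 10 groups cover everything (all 45 combinations miss at least one item), so 3 is optimal.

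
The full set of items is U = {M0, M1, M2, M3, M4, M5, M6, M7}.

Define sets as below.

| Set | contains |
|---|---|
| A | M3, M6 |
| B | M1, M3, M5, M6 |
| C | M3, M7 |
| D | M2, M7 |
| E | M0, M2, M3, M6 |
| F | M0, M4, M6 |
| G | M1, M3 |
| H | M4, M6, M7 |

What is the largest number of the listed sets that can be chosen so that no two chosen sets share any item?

3

D, F, G are pairwise disjoint (D={M2,M7}; F={M0,M4,M6}; G={M1,M3}).
Every remaining set overlaps one of these, and no 4 of the listed sets are pairwise disjoint, so 3 is the maximum.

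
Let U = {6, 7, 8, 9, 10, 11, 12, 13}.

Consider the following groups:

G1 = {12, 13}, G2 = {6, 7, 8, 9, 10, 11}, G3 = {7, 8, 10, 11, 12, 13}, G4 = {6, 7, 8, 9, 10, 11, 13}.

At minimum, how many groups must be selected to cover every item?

G1 and G2 together: G1 ∪ G2 = {6, 7, 8, 9, 10, 11, 12, 13} — every item is covered.
No single group has all 8 items (the largest, G4, has 7), so 2 is optimal.

2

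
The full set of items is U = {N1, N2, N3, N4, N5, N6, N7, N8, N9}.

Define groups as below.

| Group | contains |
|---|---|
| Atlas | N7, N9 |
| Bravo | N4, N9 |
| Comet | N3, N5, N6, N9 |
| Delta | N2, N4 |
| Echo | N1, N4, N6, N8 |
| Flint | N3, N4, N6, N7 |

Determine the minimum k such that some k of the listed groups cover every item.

4

Atlas and Comet and Delta and Echo together: Atlas ∪ Comet ∪ Delta ∪ Echo = {N1, N2, N3, N4, N5, N6, N7, N8, N9} — every item is covered.
No 3 of the 6 groups cover everything (all 20 combinations miss at least one item), so 4 is optimal.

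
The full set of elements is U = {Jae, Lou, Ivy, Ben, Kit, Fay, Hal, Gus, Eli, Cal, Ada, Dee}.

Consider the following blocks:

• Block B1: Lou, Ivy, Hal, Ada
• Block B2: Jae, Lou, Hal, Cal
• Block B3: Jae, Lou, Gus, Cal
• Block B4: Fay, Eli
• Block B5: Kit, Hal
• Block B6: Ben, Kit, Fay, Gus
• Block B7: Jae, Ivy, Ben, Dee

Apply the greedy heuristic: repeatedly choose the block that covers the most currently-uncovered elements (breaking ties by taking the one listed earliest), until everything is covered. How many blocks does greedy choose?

Greedy: pick B1 (covers 4 new) → pick B6 (covers 4 new) → pick B2 (covers 2 new) → pick B4 (covers 1 new) → pick B7 (covers 1 new). Total picks: 5.

5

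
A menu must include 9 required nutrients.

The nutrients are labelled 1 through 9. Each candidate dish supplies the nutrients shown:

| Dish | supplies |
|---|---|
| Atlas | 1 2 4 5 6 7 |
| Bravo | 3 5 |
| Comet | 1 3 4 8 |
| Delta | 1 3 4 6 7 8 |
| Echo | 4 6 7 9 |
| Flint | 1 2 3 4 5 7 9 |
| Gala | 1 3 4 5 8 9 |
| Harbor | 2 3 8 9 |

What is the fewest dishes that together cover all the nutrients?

2

Take {Atlas, Gala}. Their union is {1, 2, 3, 4, 5, 6, 7, 8, 9}, which is all 9 nutrients.
No single dish has all 9 nutrients (the largest, Flint, has 7), so 2 is optimal.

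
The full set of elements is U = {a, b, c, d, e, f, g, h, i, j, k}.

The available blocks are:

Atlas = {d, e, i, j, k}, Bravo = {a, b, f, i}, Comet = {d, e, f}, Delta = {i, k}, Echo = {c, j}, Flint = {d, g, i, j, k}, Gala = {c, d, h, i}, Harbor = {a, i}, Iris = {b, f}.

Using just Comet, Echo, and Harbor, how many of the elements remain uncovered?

4

Union of Comet, Echo, Harbor = {a, c, d, e, f, i, j}.
Not covered: b, g, h, k — 4 elements.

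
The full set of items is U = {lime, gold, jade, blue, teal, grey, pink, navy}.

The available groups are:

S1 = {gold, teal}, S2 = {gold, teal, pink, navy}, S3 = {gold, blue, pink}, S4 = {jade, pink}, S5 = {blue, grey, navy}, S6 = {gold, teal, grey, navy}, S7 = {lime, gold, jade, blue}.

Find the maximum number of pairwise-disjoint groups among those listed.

3

S1, S4, S5 are pairwise disjoint (S1={gold,teal}; S4={jade,pink}; S5={blue,grey,navy}).
Every remaining group overlaps one of these, and no 4 of the listed groups are pairwise disjoint, so 3 is the maximum.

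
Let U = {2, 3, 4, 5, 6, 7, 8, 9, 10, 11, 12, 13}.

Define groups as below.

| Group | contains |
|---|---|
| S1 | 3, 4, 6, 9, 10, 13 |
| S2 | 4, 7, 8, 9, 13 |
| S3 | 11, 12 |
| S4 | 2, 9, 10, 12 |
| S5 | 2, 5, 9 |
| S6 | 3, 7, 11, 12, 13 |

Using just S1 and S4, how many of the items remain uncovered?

4

Union of S1, S4 = {2, 3, 4, 6, 9, 10, 12, 13}.
Not covered: 5, 7, 8, 11 — 4 items.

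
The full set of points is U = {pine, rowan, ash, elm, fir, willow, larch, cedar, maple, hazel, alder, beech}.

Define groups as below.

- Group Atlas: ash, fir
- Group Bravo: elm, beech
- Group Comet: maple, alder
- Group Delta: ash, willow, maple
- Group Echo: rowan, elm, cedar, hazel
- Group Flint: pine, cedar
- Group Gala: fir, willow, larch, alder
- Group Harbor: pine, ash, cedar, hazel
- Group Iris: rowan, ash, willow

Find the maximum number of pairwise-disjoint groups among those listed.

4

Atlas, Bravo, Comet, Flint are pairwise disjoint (Atlas={ash,fir}; Bravo={elm,beech}; Comet={maple,alder}; Flint={pine,cedar}).
Every remaining group overlaps one of these, and no 5 of the listed groups are pairwise disjoint, so 4 is the maximum.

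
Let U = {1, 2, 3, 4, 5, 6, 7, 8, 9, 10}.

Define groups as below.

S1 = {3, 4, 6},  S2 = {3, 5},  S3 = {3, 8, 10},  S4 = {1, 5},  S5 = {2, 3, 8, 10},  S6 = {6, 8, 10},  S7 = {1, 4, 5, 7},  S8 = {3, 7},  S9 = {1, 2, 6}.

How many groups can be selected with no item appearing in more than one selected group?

S4, S6, S8 are pairwise disjoint (S4={1,5}; S6={6,8,10}; S8={3,7}).
Every remaining group overlaps one of these, and no 4 of the listed groups are pairwise disjoint, so 3 is the maximum.

3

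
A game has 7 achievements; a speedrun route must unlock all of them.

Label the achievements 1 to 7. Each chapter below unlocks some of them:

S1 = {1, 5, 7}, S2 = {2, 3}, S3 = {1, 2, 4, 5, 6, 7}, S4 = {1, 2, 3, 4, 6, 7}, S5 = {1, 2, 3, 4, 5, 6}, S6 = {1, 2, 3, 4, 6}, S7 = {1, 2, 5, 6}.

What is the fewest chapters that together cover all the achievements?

Take {S3, S5}. Their union is {1, 2, 3, 4, 5, 6, 7}, which is all 7 achievements.
No single chapter has all 7 achievements (the largest, S3, has 6), so 2 is optimal.

2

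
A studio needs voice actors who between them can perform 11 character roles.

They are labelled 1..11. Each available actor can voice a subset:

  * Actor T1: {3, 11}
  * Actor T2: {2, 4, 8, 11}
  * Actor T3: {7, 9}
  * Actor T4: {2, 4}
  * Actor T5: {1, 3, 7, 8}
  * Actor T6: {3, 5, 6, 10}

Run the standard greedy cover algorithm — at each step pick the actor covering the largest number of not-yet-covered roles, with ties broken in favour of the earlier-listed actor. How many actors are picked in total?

4

Greedy: pick T2 (covers 4 new) → pick T6 (covers 4 new) → pick T3 (covers 2 new) → pick T5 (covers 1 new). Total picks: 4.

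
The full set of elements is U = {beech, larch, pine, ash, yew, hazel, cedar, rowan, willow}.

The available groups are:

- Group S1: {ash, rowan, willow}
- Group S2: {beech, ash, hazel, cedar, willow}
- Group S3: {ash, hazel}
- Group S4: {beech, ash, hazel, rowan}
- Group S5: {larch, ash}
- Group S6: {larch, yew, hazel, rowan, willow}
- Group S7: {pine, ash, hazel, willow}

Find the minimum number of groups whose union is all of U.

S2, S6, and S7 cover everything between them: the union {beech, larch, pine, ash, yew, hazel, cedar, rowan, willow} is all of U.
Only S7 contains pine, so S7 is forced; the remaining 5 elements need at least 2 more groups (each remaining group adds at most 3) — so at least 3 groups are needed, and 3 is optimal.

3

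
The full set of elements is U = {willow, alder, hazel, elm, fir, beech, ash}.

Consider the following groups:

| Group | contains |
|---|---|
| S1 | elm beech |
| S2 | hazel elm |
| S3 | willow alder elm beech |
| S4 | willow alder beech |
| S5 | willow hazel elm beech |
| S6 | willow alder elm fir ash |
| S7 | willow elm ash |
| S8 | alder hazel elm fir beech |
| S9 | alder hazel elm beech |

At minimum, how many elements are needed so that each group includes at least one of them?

2

H = {alder, elm} meets every group (each contains at least one member of H), and |H| = 2.
The groups S2, S4 are pairwise disjoint, so any hitting set needs a separate element for each — at least 2. Hence 2 is optimal.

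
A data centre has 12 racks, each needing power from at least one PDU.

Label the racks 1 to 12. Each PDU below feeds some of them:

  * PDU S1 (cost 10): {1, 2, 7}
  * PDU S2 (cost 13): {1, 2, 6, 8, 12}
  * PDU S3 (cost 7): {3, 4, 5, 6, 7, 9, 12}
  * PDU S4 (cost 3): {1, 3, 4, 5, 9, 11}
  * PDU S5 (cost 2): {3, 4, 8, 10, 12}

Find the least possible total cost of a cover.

S1, S3, S4, S5 together cover every rack (S1 ∪ S3 ∪ S4 ∪ S5 = {1, 2, 3, 4, 5, 6, 7, 8, 9, 10, 11, 12}); total cost 10 + 7 + 3 + 2 = 22.
No covering selection has total cost below 22.

22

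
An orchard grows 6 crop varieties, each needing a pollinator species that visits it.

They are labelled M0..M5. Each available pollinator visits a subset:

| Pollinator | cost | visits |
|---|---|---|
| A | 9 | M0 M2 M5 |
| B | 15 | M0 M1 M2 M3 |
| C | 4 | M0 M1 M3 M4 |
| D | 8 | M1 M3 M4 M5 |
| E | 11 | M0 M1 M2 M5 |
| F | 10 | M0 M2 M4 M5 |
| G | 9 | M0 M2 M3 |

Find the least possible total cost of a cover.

A, C together cover every variety (A ∪ C = {M0, M1, M2, M3, M4, M5}); total cost 9 + 4 = 13.
No covering selection has total cost below 13.

13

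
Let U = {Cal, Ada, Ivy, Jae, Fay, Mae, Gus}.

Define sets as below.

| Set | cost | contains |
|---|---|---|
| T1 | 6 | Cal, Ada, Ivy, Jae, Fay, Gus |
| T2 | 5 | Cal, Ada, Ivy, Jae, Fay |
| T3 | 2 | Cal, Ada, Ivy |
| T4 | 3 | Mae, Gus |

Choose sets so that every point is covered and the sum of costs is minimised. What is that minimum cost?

T2, T4 together cover every point (T2 ∪ T4 = {Cal, Ada, Ivy, Jae, Fay, Mae, Gus}); total cost 5 + 3 = 8.
The greedy pick T3, T4, T2 costs 10; no covering selection beats 8.

8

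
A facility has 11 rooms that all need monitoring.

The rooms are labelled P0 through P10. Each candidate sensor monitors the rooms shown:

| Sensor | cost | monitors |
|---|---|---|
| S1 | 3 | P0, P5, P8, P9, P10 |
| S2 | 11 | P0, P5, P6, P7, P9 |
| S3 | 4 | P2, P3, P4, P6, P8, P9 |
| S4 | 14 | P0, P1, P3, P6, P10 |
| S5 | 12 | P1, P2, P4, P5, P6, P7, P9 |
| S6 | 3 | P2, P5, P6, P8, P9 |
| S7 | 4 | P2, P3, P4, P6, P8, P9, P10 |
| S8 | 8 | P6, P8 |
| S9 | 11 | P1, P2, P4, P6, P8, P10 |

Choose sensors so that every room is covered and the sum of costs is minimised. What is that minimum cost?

19

S1, S5, S7 together cover every room (S1 ∪ S5 ∪ S7 = {P0, P1, P2, P3, P4, P5, P6, P7, P8, P9, P10}); total cost 3 + 12 + 4 = 19.
No covering selection has total cost below 19.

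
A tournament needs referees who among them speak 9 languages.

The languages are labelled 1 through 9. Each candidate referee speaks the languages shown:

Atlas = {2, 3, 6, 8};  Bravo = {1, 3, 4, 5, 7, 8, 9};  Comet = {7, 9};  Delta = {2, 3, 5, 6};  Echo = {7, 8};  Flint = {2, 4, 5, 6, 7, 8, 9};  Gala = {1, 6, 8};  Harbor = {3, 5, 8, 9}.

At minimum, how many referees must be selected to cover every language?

Bravo and Flint together: Bravo ∪ Flint = {1, 2, 3, 4, 5, 6, 7, 8, 9} — every language is covered.
No single referee has all 9 languages (the largest, Bravo, has 7), so 2 is optimal.

2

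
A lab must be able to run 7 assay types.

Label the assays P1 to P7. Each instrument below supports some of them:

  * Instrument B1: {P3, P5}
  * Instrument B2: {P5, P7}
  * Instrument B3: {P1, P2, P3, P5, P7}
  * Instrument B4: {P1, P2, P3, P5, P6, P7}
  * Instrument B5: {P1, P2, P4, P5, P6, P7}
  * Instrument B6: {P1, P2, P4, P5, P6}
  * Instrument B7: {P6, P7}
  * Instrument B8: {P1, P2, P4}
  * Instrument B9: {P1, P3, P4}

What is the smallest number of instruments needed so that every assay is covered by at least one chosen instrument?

B1 and B5 together: B1 ∪ B5 = {P1, P2, P3, P4, P5, P6, P7} — every assay is covered.
No single instrument has all 7 assays (the largest, B4, has 6), so 2 is optimal.

2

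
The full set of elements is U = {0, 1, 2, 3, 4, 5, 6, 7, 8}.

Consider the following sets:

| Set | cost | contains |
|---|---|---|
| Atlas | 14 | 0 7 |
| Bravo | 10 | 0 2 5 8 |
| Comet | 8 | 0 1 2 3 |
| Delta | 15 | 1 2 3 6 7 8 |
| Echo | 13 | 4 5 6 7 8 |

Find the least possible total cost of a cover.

Comet, Echo together cover every element (Comet ∪ Echo = {0, 1, 2, 3, 4, 5, 6, 7, 8}); total cost 8 + 13 = 21.
No covering selection has total cost below 21.

21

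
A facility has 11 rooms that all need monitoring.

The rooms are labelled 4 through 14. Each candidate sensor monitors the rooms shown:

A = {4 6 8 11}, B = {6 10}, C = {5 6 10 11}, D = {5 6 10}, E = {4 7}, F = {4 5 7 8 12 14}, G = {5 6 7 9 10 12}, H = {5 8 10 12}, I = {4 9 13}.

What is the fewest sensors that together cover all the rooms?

3

C and F and I together: C ∪ F ∪ I = {4, 5, 6, 7, 8, 9, 10, 11, 12, 13, 14} — every room is covered.
Only I contains 13, so I is forced; the remaining 8 rooms need at least 2 more sensors (each remaining sensor adds at most 5) — so at least 3 sensors are needed, and 3 is optimal.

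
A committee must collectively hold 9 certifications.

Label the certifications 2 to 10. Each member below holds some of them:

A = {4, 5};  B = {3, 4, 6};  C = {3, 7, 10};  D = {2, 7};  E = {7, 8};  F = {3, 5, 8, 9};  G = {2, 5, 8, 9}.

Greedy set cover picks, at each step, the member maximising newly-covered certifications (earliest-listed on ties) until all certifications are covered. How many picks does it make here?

4

Greedy: pick F (covers 4 new) → pick B (covers 2 new) → pick C (covers 2 new) → pick D (covers 1 new). Total picks: 4.
(The true minimum cover uses only 3 members, so greedy is not optimal here.)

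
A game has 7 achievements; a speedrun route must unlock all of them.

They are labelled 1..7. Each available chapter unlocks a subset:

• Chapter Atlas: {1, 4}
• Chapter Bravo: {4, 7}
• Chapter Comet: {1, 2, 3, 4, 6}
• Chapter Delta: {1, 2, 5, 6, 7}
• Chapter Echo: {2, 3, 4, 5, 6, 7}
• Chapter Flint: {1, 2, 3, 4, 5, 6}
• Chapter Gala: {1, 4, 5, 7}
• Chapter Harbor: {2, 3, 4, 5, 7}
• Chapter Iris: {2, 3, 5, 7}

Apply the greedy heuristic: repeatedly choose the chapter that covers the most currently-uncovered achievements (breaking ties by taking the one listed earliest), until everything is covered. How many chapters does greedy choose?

2

Greedy: pick Echo (covers 6 new) → pick Atlas (covers 1 new). Total picks: 2.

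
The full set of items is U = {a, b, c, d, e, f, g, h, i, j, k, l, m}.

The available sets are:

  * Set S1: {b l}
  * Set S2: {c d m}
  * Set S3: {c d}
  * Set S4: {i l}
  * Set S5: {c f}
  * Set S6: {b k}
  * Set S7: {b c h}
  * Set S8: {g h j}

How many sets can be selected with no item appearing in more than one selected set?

S2, S4, S6, S8 are pairwise disjoint (S2={c,d,m}; S4={i,l}; S6={b,k}; S8={g,h,j}).
Every remaining set overlaps one of these, and no 5 of the listed sets are pairwise disjoint, so 4 is the maximum.

4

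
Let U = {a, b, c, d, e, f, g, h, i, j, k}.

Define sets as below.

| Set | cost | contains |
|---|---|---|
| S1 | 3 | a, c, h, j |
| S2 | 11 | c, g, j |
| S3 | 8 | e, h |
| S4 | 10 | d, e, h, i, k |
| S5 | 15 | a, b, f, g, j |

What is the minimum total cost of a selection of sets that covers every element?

S1, S4, S5 together cover every element (S1 ∪ S4 ∪ S5 = {a, b, c, d, e, f, g, h, i, j, k}); total cost 3 + 10 + 15 = 28.
No covering selection has total cost below 28.

28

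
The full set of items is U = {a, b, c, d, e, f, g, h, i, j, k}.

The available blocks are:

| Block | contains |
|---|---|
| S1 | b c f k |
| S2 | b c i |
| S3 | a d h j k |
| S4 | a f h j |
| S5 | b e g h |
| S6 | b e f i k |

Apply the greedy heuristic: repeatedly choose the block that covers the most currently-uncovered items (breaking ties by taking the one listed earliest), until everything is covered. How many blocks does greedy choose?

4

Greedy: pick S3 (covers 5 new) → pick S6 (covers 4 new) → pick S1 (covers 1 new) → pick S5 (covers 1 new). Total picks: 4.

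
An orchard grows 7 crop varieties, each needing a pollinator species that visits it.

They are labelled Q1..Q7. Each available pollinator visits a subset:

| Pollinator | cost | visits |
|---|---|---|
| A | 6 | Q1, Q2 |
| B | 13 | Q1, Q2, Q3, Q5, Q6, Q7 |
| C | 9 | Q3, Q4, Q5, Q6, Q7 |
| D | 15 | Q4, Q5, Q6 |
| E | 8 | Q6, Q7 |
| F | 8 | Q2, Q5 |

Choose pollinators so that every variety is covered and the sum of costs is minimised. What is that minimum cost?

A, C together cover every variety (A ∪ C = {Q1, Q2, Q3, Q4, Q5, Q6, Q7}); total cost 6 + 9 = 15.
No covering selection has total cost below 15.

15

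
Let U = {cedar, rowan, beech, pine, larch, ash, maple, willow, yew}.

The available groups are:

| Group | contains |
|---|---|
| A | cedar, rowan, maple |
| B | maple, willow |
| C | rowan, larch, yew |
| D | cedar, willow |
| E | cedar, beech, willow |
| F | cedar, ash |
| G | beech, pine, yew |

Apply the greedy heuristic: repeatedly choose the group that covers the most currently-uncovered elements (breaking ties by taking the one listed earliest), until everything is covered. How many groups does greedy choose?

5

Greedy: pick A (covers 3 new) → pick G (covers 3 new) → pick B (covers 1 new) → pick C (covers 1 new) → pick F (covers 1 new). Total picks: 5.
(The true minimum cover uses only 4 groups, so greedy is not optimal here.)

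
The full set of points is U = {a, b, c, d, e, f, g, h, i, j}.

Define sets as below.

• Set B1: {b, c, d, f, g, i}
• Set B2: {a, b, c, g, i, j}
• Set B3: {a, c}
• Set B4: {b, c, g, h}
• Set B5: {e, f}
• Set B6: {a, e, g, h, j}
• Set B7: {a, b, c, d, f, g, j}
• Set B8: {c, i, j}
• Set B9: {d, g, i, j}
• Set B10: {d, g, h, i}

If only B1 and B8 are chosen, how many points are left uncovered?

Union of B1, B8 = {b, c, d, f, g, i, j}.
Not covered: a, e, h — 3 points.

3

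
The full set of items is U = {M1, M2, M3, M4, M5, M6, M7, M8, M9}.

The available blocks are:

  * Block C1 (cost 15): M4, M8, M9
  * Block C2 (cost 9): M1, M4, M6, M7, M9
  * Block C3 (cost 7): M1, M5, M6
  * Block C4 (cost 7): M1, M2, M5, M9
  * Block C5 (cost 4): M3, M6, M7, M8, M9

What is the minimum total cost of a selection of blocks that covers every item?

20

C2, C4, C5 together cover every item (C2 ∪ C4 ∪ C5 = {M1, M2, M3, M4, M5, M6, M7, M8, M9}); total cost 9 + 7 + 4 = 20.
No covering selection has total cost below 20.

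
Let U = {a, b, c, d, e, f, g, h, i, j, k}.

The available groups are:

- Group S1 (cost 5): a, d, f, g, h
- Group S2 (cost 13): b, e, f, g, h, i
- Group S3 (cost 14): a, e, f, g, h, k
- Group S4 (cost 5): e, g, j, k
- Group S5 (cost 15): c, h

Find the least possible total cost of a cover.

38

S1, S2, S4, S5 together cover every point (S1 ∪ S2 ∪ S4 ∪ S5 = {a, b, c, d, e, f, g, h, i, j, k}); total cost 5 + 13 + 5 + 15 = 38.
No covering selection has total cost below 38.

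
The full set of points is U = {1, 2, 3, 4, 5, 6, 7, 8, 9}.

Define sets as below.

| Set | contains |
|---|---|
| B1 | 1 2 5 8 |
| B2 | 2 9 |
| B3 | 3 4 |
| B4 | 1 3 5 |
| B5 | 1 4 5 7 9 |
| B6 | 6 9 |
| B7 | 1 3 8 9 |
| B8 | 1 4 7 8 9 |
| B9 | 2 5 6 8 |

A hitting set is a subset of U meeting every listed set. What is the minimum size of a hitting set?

Take H = {3, 8, 9}. Each listed set contains at least one of these, so H is a hitting set of size 3.
The sets B1, B3, B6 are pairwise disjoint, so any hitting set needs a separate point for each — at least 3. Hence 3 is optimal.

3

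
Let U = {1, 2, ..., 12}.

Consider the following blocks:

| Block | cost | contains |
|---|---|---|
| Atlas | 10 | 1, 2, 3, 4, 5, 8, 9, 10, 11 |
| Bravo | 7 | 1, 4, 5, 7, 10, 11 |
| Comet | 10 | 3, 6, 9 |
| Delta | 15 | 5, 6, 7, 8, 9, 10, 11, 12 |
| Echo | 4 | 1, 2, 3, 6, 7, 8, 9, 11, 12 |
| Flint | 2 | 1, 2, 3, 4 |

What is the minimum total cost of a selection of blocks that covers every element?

Bravo, Echo together cover every element (Bravo ∪ Echo = {1, 2, 3, 4, 5, 6, 7, 8, 9, 10, 11, 12}); total cost 7 + 4 = 11.
The greedy pick Echo, Flint, Bravo costs 13; no covering selection beats 11.

11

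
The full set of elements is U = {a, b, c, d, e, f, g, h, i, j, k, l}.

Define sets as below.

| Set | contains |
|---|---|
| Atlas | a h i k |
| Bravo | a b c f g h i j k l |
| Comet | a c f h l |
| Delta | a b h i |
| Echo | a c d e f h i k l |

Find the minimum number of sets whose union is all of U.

Bravo and Echo together: Bravo ∪ Echo = {a, b, c, d, e, f, g, h, i, j, k, l} — every element is covered.
No single set has all 12 elements (the largest, Bravo, has 10), so 2 is optimal.

2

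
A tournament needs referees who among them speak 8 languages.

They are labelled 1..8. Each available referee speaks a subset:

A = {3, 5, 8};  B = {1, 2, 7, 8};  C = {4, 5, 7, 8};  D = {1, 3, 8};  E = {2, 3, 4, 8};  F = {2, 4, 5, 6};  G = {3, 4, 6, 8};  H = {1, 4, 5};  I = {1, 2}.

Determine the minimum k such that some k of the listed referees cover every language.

Take {B, F, G}. Their union is {1, 2, 3, 4, 5, 6, 7, 8}, which is all 8 languages.
No 2 of the 9 referees cover everything (all 36 combinations miss at least one language), so 3 is optimal.

3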